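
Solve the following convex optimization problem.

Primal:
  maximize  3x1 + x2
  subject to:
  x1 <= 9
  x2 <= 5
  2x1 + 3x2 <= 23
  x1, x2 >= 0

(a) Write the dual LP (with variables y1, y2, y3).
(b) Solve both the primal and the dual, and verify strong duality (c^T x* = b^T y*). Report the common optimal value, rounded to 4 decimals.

The standard primal-dual pair for 'max c^T x s.t. A x <= b, x >= 0' is:
  Dual:  min b^T y  s.t.  A^T y >= c,  y >= 0.

So the dual LP is:
  minimize  9y1 + 5y2 + 23y3
  subject to:
    y1 + 2y3 >= 3
    y2 + 3y3 >= 1
    y1, y2, y3 >= 0

Solving the primal: x* = (9, 1.6667).
  primal value c^T x* = 28.6667.
Solving the dual: y* = (2.3333, 0, 0.3333).
  dual value b^T y* = 28.6667.
Strong duality: c^T x* = b^T y*. Confirmed.

28.6667


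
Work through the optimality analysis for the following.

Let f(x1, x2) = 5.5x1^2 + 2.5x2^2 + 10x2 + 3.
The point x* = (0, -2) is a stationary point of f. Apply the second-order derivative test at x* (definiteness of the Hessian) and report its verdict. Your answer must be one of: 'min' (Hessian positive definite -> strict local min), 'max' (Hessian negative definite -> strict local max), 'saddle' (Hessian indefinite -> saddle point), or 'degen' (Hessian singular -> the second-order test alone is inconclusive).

Compute the Hessian H = grad^2 f:
  H = [[11, 0], [0, 5]]
Verify stationarity: grad f(x*) = H x* + g = (0, 0).
Eigenvalues of H: 5, 11.
Both eigenvalues > 0, so H is positive definite -> x* is a strict local min.

min


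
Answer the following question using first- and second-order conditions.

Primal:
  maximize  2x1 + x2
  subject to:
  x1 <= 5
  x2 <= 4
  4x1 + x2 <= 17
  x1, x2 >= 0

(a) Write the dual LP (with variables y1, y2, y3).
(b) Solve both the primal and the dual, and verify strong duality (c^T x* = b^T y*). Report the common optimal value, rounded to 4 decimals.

The standard primal-dual pair for 'max c^T x s.t. A x <= b, x >= 0' is:
  Dual:  min b^T y  s.t.  A^T y >= c,  y >= 0.

So the dual LP is:
  minimize  5y1 + 4y2 + 17y3
  subject to:
    y1 + 4y3 >= 2
    y2 + y3 >= 1
    y1, y2, y3 >= 0

Solving the primal: x* = (3.25, 4).
  primal value c^T x* = 10.5.
Solving the dual: y* = (0, 0.5, 0.5).
  dual value b^T y* = 10.5.
Strong duality: c^T x* = b^T y*. Confirmed.

10.5


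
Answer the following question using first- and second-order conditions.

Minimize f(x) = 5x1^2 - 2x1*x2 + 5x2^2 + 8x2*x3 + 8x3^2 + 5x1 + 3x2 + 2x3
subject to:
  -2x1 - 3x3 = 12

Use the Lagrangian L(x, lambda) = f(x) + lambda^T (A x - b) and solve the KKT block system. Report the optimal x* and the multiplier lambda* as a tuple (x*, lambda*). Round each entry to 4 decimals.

Form the Lagrangian:
  L(x, lambda) = (1/2) x^T Q x + c^T x + lambda^T (A x - b)
Stationarity (grad_x L = 0): Q x + c + A^T lambda = 0.
Primal feasibility: A x = b.

This gives the KKT block system:
  [ Q   A^T ] [ x     ]   [-c ]
  [ A    0  ] [ lambda ] = [ b ]

Solving the linear system:
  x*      = (-2.1364, 1.3333, -2.5758)
  lambda* = (-9.5152)
  f(x*)   = 51.1742

x* = (-2.1364, 1.3333, -2.5758), lambda* = (-9.5152)


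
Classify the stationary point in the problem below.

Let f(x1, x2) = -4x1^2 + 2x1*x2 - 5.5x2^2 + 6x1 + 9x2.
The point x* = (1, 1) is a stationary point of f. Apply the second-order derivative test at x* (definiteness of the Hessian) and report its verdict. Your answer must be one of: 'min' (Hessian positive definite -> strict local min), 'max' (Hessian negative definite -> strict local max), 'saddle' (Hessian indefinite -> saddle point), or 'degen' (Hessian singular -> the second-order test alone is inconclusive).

Compute the Hessian H = grad^2 f:
  H = [[-8, 2], [2, -11]]
Verify stationarity: grad f(x*) = H x* + g = (0, 0).
Eigenvalues of H: -12, -7.
Both eigenvalues < 0, so H is negative definite -> x* is a strict local max.

max


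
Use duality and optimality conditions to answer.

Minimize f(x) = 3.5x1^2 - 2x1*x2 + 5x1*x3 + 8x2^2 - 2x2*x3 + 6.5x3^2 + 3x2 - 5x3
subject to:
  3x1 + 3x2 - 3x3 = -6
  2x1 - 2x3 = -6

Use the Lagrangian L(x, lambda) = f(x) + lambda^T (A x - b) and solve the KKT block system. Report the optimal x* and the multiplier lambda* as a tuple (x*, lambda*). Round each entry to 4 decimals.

Form the Lagrangian:
  L(x, lambda) = (1/2) x^T Q x + c^T x + lambda^T (A x - b)
Stationarity (grad_x L = 0): Q x + c + A^T lambda = 0.
Primal feasibility: A x = b.

This gives the KKT block system:
  [ Q   A^T ] [ x     ]   [-c ]
  [ A    0  ] [ lambda ] = [ b ]

Solving the linear system:
  x*      = (-1.5, 1, 1.5)
  lambda* = (-6.3333, 12)
  f(x*)   = 14.75

x* = (-1.5, 1, 1.5), lambda* = (-6.3333, 12)


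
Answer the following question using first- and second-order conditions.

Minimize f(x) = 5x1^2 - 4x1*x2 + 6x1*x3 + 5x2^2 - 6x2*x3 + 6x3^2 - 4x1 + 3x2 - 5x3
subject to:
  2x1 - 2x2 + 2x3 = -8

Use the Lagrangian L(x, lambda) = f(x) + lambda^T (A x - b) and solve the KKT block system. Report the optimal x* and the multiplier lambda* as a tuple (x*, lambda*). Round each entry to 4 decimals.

Form the Lagrangian:
  L(x, lambda) = (1/2) x^T Q x + c^T x + lambda^T (A x - b)
Stationarity (grad_x L = 0): Q x + c + A^T lambda = 0.
Primal feasibility: A x = b.

This gives the KKT block system:
  [ Q   A^T ] [ x     ]   [-c ]
  [ A    0  ] [ lambda ] = [ b ]

Solving the linear system:
  x*      = (-1.7381, 1.9048, -0.3571)
  lambda* = (15.5714)
  f(x*)   = 69.5119

x* = (-1.7381, 1.9048, -0.3571), lambda* = (15.5714)


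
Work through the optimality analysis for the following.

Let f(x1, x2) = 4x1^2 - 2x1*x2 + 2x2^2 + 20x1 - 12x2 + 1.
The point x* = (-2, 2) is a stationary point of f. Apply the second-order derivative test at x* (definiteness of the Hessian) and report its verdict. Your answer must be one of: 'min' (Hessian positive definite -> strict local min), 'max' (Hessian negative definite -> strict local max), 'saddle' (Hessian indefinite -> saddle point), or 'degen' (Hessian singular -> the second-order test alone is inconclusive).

Compute the Hessian H = grad^2 f:
  H = [[8, -2], [-2, 4]]
Verify stationarity: grad f(x*) = H x* + g = (0, 0).
Eigenvalues of H: 3.1716, 8.8284.
Both eigenvalues > 0, so H is positive definite -> x* is a strict local min.

min


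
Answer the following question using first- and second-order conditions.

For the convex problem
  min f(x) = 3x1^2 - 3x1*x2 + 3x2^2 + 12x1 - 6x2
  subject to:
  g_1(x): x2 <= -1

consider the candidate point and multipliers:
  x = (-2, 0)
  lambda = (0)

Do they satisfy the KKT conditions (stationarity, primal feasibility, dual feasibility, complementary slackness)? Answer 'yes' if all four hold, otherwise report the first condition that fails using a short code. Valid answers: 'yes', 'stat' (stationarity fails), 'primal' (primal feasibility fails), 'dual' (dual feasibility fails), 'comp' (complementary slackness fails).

Gradient of f: grad f(x) = Q x + c = (0, 0)
Constraint values g_i(x) = a_i^T x - b_i:
  g_1((-2, 0)) = 1
Stationarity residual: grad f(x) + sum_i lambda_i a_i = (0, 0)
  -> stationarity OK
Primal feasibility (all g_i <= 0): FAILS
Dual feasibility (all lambda_i >= 0): OK
Complementary slackness (lambda_i * g_i(x) = 0 for all i): OK

Verdict: the first failing condition is primal_feasibility -> primal.

primal


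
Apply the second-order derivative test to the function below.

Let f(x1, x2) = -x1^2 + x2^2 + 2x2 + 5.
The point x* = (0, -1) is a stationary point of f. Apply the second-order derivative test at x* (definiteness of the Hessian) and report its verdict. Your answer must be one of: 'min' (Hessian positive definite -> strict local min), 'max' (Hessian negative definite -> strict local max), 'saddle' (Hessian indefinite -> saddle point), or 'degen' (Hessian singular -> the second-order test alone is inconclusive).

Compute the Hessian H = grad^2 f:
  H = [[-2, 0], [0, 2]]
Verify stationarity: grad f(x*) = H x* + g = (0, 0).
Eigenvalues of H: -2, 2.
Eigenvalues have mixed signs, so H is indefinite -> x* is a saddle point.

saddle


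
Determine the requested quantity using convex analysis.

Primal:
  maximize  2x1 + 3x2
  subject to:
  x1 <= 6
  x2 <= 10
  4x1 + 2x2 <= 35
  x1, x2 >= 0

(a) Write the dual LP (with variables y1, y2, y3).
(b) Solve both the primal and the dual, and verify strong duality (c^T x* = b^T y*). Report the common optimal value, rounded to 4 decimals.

The standard primal-dual pair for 'max c^T x s.t. A x <= b, x >= 0' is:
  Dual:  min b^T y  s.t.  A^T y >= c,  y >= 0.

So the dual LP is:
  minimize  6y1 + 10y2 + 35y3
  subject to:
    y1 + 4y3 >= 2
    y2 + 2y3 >= 3
    y1, y2, y3 >= 0

Solving the primal: x* = (3.75, 10).
  primal value c^T x* = 37.5.
Solving the dual: y* = (0, 2, 0.5).
  dual value b^T y* = 37.5.
Strong duality: c^T x* = b^T y*. Confirmed.

37.5


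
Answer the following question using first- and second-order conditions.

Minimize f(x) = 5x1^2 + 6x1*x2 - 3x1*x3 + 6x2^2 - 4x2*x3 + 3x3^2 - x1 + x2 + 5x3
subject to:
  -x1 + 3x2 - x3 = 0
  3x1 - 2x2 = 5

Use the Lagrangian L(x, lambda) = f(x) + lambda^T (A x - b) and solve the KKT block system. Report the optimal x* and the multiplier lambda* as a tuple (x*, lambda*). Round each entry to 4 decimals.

Form the Lagrangian:
  L(x, lambda) = (1/2) x^T Q x + c^T x + lambda^T (A x - b)
Stationarity (grad_x L = 0): Q x + c + A^T lambda = 0.
Primal feasibility: A x = b.

This gives the KKT block system:
  [ Q   A^T ] [ x     ]   [-c ]
  [ A    0  ] [ lambda ] = [ b ]

Solving the linear system:
  x*      = (1.4809, -0.2786, -2.3168)
  lambda* = (-12.229, -10.4389)
  f(x*)   = 19.4256

x* = (1.4809, -0.2786, -2.3168), lambda* = (-12.229, -10.4389)


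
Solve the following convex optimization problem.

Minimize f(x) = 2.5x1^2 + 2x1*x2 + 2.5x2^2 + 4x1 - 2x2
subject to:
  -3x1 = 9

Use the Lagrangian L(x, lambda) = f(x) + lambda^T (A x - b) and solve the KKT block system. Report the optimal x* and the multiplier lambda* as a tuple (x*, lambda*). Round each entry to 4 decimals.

Form the Lagrangian:
  L(x, lambda) = (1/2) x^T Q x + c^T x + lambda^T (A x - b)
Stationarity (grad_x L = 0): Q x + c + A^T lambda = 0.
Primal feasibility: A x = b.

This gives the KKT block system:
  [ Q   A^T ] [ x     ]   [-c ]
  [ A    0  ] [ lambda ] = [ b ]

Solving the linear system:
  x*      = (-3, 1.6)
  lambda* = (-2.6)
  f(x*)   = 4.1

x* = (-3, 1.6), lambda* = (-2.6)


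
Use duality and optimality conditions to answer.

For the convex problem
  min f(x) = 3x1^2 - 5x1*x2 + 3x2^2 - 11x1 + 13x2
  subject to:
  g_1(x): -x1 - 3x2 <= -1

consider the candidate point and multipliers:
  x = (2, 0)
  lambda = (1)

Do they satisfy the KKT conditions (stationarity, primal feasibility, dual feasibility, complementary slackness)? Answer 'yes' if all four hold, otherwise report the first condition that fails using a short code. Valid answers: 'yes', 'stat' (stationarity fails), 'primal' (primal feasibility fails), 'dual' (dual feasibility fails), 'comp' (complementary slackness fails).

Gradient of f: grad f(x) = Q x + c = (1, 3)
Constraint values g_i(x) = a_i^T x - b_i:
  g_1((2, 0)) = -1
Stationarity residual: grad f(x) + sum_i lambda_i a_i = (0, 0)
  -> stationarity OK
Primal feasibility (all g_i <= 0): OK
Dual feasibility (all lambda_i >= 0): OK
Complementary slackness (lambda_i * g_i(x) = 0 for all i): FAILS

Verdict: the first failing condition is complementary_slackness -> comp.

comp


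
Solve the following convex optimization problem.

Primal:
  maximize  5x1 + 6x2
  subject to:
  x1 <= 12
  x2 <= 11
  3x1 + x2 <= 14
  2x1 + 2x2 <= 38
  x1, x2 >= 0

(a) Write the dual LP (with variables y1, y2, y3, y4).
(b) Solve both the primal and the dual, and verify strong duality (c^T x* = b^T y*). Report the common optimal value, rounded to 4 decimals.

The standard primal-dual pair for 'max c^T x s.t. A x <= b, x >= 0' is:
  Dual:  min b^T y  s.t.  A^T y >= c,  y >= 0.

So the dual LP is:
  minimize  12y1 + 11y2 + 14y3 + 38y4
  subject to:
    y1 + 3y3 + 2y4 >= 5
    y2 + y3 + 2y4 >= 6
    y1, y2, y3, y4 >= 0

Solving the primal: x* = (1, 11).
  primal value c^T x* = 71.
Solving the dual: y* = (0, 4.3333, 1.6667, 0).
  dual value b^T y* = 71.
Strong duality: c^T x* = b^T y*. Confirmed.

71


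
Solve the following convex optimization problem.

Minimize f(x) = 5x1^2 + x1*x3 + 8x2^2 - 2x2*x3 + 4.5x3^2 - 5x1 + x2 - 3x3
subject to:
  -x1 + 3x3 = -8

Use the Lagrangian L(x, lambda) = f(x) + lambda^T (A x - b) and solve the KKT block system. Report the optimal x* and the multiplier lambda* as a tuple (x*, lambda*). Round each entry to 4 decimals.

Form the Lagrangian:
  L(x, lambda) = (1/2) x^T Q x + c^T x + lambda^T (A x - b)
Stationarity (grad_x L = 0): Q x + c + A^T lambda = 0.
Primal feasibility: A x = b.

This gives the KKT block system:
  [ Q   A^T ] [ x     ]   [-c ]
  [ A    0  ] [ lambda ] = [ b ]

Solving the linear system:
  x*      = (1.4093, -0.3371, -2.1969)
  lambda* = (6.8962)
  f(x*)   = 27.1882

x* = (1.4093, -0.3371, -2.1969), lambda* = (6.8962)


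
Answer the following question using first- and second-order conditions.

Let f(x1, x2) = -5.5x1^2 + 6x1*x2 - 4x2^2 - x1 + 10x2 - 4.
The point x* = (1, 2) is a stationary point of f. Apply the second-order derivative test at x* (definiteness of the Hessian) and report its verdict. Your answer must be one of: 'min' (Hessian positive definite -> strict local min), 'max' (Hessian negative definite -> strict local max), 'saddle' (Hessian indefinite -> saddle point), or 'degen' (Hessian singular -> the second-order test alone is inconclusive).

Compute the Hessian H = grad^2 f:
  H = [[-11, 6], [6, -8]]
Verify stationarity: grad f(x*) = H x* + g = (0, 0).
Eigenvalues of H: -15.6847, -3.3153.
Both eigenvalues < 0, so H is negative definite -> x* is a strict local max.

max


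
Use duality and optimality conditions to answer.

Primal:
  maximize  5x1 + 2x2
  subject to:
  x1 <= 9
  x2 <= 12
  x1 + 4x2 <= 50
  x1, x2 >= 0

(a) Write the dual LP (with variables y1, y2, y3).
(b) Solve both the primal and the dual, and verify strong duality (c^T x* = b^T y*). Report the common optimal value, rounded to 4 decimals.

The standard primal-dual pair for 'max c^T x s.t. A x <= b, x >= 0' is:
  Dual:  min b^T y  s.t.  A^T y >= c,  y >= 0.

So the dual LP is:
  minimize  9y1 + 12y2 + 50y3
  subject to:
    y1 + y3 >= 5
    y2 + 4y3 >= 2
    y1, y2, y3 >= 0

Solving the primal: x* = (9, 10.25).
  primal value c^T x* = 65.5.
Solving the dual: y* = (4.5, 0, 0.5).
  dual value b^T y* = 65.5.
Strong duality: c^T x* = b^T y*. Confirmed.

65.5


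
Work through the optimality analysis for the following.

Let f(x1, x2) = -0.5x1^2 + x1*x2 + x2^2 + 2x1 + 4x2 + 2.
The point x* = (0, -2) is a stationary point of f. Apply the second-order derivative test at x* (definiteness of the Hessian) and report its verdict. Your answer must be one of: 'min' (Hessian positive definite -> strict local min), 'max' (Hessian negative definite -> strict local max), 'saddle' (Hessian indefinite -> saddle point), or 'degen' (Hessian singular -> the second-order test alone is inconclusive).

Compute the Hessian H = grad^2 f:
  H = [[-1, 1], [1, 2]]
Verify stationarity: grad f(x*) = H x* + g = (0, 0).
Eigenvalues of H: -1.3028, 2.3028.
Eigenvalues have mixed signs, so H is indefinite -> x* is a saddle point.

saddle


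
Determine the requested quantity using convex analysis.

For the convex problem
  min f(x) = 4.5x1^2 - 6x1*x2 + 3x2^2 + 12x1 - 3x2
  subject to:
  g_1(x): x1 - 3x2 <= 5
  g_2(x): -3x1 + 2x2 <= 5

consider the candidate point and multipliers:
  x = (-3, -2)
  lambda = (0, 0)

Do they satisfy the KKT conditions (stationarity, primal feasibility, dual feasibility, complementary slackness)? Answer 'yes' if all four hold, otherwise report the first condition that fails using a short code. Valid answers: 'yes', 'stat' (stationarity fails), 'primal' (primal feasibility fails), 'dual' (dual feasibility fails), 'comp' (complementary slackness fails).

Gradient of f: grad f(x) = Q x + c = (-3, 3)
Constraint values g_i(x) = a_i^T x - b_i:
  g_1((-3, -2)) = -2
  g_2((-3, -2)) = 0
Stationarity residual: grad f(x) + sum_i lambda_i a_i = (-3, 3)
  -> stationarity FAILS
Primal feasibility (all g_i <= 0): OK
Dual feasibility (all lambda_i >= 0): OK
Complementary slackness (lambda_i * g_i(x) = 0 for all i): OK

Verdict: the first failing condition is stationarity -> stat.

stat


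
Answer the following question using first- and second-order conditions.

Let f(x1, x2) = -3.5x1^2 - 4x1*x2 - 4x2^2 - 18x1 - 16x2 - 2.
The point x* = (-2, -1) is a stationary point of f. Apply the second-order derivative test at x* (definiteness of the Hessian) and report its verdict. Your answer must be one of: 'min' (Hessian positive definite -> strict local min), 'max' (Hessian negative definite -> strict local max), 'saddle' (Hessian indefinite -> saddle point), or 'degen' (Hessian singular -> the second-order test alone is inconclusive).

Compute the Hessian H = grad^2 f:
  H = [[-7, -4], [-4, -8]]
Verify stationarity: grad f(x*) = H x* + g = (0, 0).
Eigenvalues of H: -11.5311, -3.4689.
Both eigenvalues < 0, so H is negative definite -> x* is a strict local max.

max


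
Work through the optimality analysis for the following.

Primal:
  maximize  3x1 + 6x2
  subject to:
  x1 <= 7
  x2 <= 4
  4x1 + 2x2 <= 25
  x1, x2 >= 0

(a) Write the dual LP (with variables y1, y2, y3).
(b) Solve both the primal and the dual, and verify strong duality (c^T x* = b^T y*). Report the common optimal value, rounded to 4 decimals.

The standard primal-dual pair for 'max c^T x s.t. A x <= b, x >= 0' is:
  Dual:  min b^T y  s.t.  A^T y >= c,  y >= 0.

So the dual LP is:
  minimize  7y1 + 4y2 + 25y3
  subject to:
    y1 + 4y3 >= 3
    y2 + 2y3 >= 6
    y1, y2, y3 >= 0

Solving the primal: x* = (4.25, 4).
  primal value c^T x* = 36.75.
Solving the dual: y* = (0, 4.5, 0.75).
  dual value b^T y* = 36.75.
Strong duality: c^T x* = b^T y*. Confirmed.

36.75


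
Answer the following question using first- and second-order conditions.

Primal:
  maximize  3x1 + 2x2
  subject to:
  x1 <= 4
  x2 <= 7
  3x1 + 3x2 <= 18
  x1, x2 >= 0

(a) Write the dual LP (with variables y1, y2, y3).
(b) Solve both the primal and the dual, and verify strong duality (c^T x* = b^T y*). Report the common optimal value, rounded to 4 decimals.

The standard primal-dual pair for 'max c^T x s.t. A x <= b, x >= 0' is:
  Dual:  min b^T y  s.t.  A^T y >= c,  y >= 0.

So the dual LP is:
  minimize  4y1 + 7y2 + 18y3
  subject to:
    y1 + 3y3 >= 3
    y2 + 3y3 >= 2
    y1, y2, y3 >= 0

Solving the primal: x* = (4, 2).
  primal value c^T x* = 16.
Solving the dual: y* = (1, 0, 0.6667).
  dual value b^T y* = 16.
Strong duality: c^T x* = b^T y*. Confirmed.

16


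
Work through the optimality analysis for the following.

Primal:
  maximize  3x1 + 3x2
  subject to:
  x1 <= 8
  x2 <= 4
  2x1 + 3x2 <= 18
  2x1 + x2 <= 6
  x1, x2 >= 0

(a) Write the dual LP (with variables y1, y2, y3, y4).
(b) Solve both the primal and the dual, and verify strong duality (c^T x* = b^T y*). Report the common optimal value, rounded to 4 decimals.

The standard primal-dual pair for 'max c^T x s.t. A x <= b, x >= 0' is:
  Dual:  min b^T y  s.t.  A^T y >= c,  y >= 0.

So the dual LP is:
  minimize  8y1 + 4y2 + 18y3 + 6y4
  subject to:
    y1 + 2y3 + 2y4 >= 3
    y2 + 3y3 + y4 >= 3
    y1, y2, y3, y4 >= 0

Solving the primal: x* = (1, 4).
  primal value c^T x* = 15.
Solving the dual: y* = (0, 1.5, 0, 1.5).
  dual value b^T y* = 15.
Strong duality: c^T x* = b^T y*. Confirmed.

15


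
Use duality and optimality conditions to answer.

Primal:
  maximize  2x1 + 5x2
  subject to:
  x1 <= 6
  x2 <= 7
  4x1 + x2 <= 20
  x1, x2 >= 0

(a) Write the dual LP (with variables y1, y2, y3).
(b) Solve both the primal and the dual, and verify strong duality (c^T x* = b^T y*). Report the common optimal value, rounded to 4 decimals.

The standard primal-dual pair for 'max c^T x s.t. A x <= b, x >= 0' is:
  Dual:  min b^T y  s.t.  A^T y >= c,  y >= 0.

So the dual LP is:
  minimize  6y1 + 7y2 + 20y3
  subject to:
    y1 + 4y3 >= 2
    y2 + y3 >= 5
    y1, y2, y3 >= 0

Solving the primal: x* = (3.25, 7).
  primal value c^T x* = 41.5.
Solving the dual: y* = (0, 4.5, 0.5).
  dual value b^T y* = 41.5.
Strong duality: c^T x* = b^T y*. Confirmed.

41.5


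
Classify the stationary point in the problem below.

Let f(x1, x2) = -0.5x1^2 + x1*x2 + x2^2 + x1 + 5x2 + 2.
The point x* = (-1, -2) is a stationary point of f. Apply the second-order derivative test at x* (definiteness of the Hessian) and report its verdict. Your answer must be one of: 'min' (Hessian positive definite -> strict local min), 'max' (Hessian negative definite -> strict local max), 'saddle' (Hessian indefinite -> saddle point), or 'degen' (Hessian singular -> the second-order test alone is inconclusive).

Compute the Hessian H = grad^2 f:
  H = [[-1, 1], [1, 2]]
Verify stationarity: grad f(x*) = H x* + g = (0, 0).
Eigenvalues of H: -1.3028, 2.3028.
Eigenvalues have mixed signs, so H is indefinite -> x* is a saddle point.

saddle


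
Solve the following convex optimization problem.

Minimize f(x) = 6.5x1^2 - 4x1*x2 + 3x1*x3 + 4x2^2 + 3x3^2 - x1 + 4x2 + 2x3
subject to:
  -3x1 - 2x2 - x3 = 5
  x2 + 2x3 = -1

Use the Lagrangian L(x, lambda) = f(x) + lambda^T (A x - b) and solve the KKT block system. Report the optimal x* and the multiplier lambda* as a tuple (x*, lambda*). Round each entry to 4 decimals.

Form the Lagrangian:
  L(x, lambda) = (1/2) x^T Q x + c^T x + lambda^T (A x - b)
Stationarity (grad_x L = 0): Q x + c + A^T lambda = 0.
Primal feasibility: A x = b.

This gives the KKT block system:
  [ Q   A^T ] [ x     ]   [-c ]
  [ A    0  ] [ lambda ] = [ b ]

Solving the linear system:
  x*      = (-0.8493, -1.3014, 0.1507)
  lambda* = (-2.1279, -1.242)
  f(x*)   = 2.6712

x* = (-0.8493, -1.3014, 0.1507), lambda* = (-2.1279, -1.242)


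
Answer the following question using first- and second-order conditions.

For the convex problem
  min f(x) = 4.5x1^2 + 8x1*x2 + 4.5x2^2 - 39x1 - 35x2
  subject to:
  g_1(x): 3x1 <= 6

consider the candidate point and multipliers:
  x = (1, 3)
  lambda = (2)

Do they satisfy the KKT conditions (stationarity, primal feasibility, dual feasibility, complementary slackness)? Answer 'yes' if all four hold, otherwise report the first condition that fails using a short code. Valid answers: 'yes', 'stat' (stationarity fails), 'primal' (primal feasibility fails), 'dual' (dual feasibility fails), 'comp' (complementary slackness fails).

Gradient of f: grad f(x) = Q x + c = (-6, 0)
Constraint values g_i(x) = a_i^T x - b_i:
  g_1((1, 3)) = -3
Stationarity residual: grad f(x) + sum_i lambda_i a_i = (0, 0)
  -> stationarity OK
Primal feasibility (all g_i <= 0): OK
Dual feasibility (all lambda_i >= 0): OK
Complementary slackness (lambda_i * g_i(x) = 0 for all i): FAILS

Verdict: the first failing condition is complementary_slackness -> comp.

comp


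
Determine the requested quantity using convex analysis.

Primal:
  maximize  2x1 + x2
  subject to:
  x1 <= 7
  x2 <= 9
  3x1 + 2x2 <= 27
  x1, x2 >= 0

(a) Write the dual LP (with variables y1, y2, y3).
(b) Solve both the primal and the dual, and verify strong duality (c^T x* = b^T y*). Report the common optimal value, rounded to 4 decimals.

The standard primal-dual pair for 'max c^T x s.t. A x <= b, x >= 0' is:
  Dual:  min b^T y  s.t.  A^T y >= c,  y >= 0.

So the dual LP is:
  minimize  7y1 + 9y2 + 27y3
  subject to:
    y1 + 3y3 >= 2
    y2 + 2y3 >= 1
    y1, y2, y3 >= 0

Solving the primal: x* = (7, 3).
  primal value c^T x* = 17.
Solving the dual: y* = (0.5, 0, 0.5).
  dual value b^T y* = 17.
Strong duality: c^T x* = b^T y*. Confirmed.

17


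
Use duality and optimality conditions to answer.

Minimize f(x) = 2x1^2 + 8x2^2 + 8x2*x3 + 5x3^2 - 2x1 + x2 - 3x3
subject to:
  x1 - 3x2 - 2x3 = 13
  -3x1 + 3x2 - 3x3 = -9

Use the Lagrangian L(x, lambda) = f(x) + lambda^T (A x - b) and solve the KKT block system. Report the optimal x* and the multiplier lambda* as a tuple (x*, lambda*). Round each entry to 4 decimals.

Form the Lagrangian:
  L(x, lambda) = (1/2) x^T Q x + c^T x + lambda^T (A x - b)
Stationarity (grad_x L = 0): Q x + c + A^T lambda = 0.
Primal feasibility: A x = b.

This gives the KKT block system:
  [ Q   A^T ] [ x     ]   [-c ]
  [ A    0  ] [ lambda ] = [ b ]

Solving the linear system:
  x*      = (3.3457, -1.7926, -2.1383)
  lambda* = (-16.7021, -1.773)
  f(x*)   = 99.5505

x* = (3.3457, -1.7926, -2.1383), lambda* = (-16.7021, -1.773)


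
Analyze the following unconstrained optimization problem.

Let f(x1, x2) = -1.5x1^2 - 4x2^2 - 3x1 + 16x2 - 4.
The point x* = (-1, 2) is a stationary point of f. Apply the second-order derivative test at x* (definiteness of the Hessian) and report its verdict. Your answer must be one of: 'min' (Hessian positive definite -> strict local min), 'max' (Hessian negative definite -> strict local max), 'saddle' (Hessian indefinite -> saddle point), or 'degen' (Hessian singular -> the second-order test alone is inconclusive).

Compute the Hessian H = grad^2 f:
  H = [[-3, 0], [0, -8]]
Verify stationarity: grad f(x*) = H x* + g = (0, 0).
Eigenvalues of H: -8, -3.
Both eigenvalues < 0, so H is negative definite -> x* is a strict local max.

max


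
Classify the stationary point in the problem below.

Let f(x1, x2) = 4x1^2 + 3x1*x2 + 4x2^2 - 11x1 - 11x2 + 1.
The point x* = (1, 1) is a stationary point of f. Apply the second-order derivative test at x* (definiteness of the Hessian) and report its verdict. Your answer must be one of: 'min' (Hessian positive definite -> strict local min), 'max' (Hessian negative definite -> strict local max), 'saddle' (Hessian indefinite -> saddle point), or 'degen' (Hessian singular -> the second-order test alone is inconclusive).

Compute the Hessian H = grad^2 f:
  H = [[8, 3], [3, 8]]
Verify stationarity: grad f(x*) = H x* + g = (0, 0).
Eigenvalues of H: 5, 11.
Both eigenvalues > 0, so H is positive definite -> x* is a strict local min.

min


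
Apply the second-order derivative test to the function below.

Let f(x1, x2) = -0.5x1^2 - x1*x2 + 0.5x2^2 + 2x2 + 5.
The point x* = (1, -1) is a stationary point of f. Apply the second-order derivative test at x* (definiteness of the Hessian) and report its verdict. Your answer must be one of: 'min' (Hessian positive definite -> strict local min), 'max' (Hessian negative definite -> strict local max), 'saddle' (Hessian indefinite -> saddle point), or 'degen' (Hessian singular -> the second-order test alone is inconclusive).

Compute the Hessian H = grad^2 f:
  H = [[-1, -1], [-1, 1]]
Verify stationarity: grad f(x*) = H x* + g = (0, 0).
Eigenvalues of H: -1.4142, 1.4142.
Eigenvalues have mixed signs, so H is indefinite -> x* is a saddle point.

saddle


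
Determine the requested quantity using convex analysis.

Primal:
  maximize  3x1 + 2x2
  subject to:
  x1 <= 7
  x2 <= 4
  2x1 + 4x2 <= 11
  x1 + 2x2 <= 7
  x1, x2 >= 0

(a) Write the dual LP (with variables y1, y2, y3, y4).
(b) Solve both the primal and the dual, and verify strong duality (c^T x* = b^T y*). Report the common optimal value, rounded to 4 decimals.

The standard primal-dual pair for 'max c^T x s.t. A x <= b, x >= 0' is:
  Dual:  min b^T y  s.t.  A^T y >= c,  y >= 0.

So the dual LP is:
  minimize  7y1 + 4y2 + 11y3 + 7y4
  subject to:
    y1 + 2y3 + y4 >= 3
    y2 + 4y3 + 2y4 >= 2
    y1, y2, y3, y4 >= 0

Solving the primal: x* = (5.5, 0).
  primal value c^T x* = 16.5.
Solving the dual: y* = (0, 0, 1.5, 0).
  dual value b^T y* = 16.5.
Strong duality: c^T x* = b^T y*. Confirmed.

16.5


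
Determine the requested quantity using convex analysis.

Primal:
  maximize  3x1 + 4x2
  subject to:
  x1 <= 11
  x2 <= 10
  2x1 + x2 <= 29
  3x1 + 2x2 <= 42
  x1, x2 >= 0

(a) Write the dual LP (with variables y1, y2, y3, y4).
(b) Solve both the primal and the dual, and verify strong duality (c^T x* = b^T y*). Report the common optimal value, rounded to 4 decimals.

The standard primal-dual pair for 'max c^T x s.t. A x <= b, x >= 0' is:
  Dual:  min b^T y  s.t.  A^T y >= c,  y >= 0.

So the dual LP is:
  minimize  11y1 + 10y2 + 29y3 + 42y4
  subject to:
    y1 + 2y3 + 3y4 >= 3
    y2 + y3 + 2y4 >= 4
    y1, y2, y3, y4 >= 0

Solving the primal: x* = (7.3333, 10).
  primal value c^T x* = 62.
Solving the dual: y* = (0, 2, 0, 1).
  dual value b^T y* = 62.
Strong duality: c^T x* = b^T y*. Confirmed.

62


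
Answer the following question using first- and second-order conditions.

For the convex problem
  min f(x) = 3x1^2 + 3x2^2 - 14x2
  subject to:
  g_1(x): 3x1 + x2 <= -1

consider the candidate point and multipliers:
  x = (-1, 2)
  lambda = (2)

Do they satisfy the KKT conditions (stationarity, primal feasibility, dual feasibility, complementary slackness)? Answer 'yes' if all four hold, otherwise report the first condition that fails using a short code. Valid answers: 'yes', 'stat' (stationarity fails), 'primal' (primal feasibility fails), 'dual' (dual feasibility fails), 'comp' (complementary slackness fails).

Gradient of f: grad f(x) = Q x + c = (-6, -2)
Constraint values g_i(x) = a_i^T x - b_i:
  g_1((-1, 2)) = 0
Stationarity residual: grad f(x) + sum_i lambda_i a_i = (0, 0)
  -> stationarity OK
Primal feasibility (all g_i <= 0): OK
Dual feasibility (all lambda_i >= 0): OK
Complementary slackness (lambda_i * g_i(x) = 0 for all i): OK

Verdict: yes, KKT holds.

yes


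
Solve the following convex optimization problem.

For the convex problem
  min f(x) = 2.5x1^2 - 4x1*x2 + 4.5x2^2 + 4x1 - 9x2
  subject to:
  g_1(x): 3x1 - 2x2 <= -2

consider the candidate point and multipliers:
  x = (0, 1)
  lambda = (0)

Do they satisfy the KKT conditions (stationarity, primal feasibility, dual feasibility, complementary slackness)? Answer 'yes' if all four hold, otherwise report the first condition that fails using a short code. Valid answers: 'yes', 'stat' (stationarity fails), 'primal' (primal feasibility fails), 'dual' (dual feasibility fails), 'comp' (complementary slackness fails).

Gradient of f: grad f(x) = Q x + c = (0, 0)
Constraint values g_i(x) = a_i^T x - b_i:
  g_1((0, 1)) = 0
Stationarity residual: grad f(x) + sum_i lambda_i a_i = (0, 0)
  -> stationarity OK
Primal feasibility (all g_i <= 0): OK
Dual feasibility (all lambda_i >= 0): OK
Complementary slackness (lambda_i * g_i(x) = 0 for all i): OK

Verdict: yes, KKT holds.

yes


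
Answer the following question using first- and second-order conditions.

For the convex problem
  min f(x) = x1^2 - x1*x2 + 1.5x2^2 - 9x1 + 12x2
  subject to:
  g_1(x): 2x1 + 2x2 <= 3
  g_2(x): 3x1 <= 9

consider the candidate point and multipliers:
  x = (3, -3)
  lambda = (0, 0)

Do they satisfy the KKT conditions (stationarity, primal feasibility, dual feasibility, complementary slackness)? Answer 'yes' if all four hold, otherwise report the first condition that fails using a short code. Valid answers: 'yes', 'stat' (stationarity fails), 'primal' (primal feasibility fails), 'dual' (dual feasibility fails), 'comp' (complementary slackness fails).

Gradient of f: grad f(x) = Q x + c = (0, 0)
Constraint values g_i(x) = a_i^T x - b_i:
  g_1((3, -3)) = -3
  g_2((3, -3)) = 0
Stationarity residual: grad f(x) + sum_i lambda_i a_i = (0, 0)
  -> stationarity OK
Primal feasibility (all g_i <= 0): OK
Dual feasibility (all lambda_i >= 0): OK
Complementary slackness (lambda_i * g_i(x) = 0 for all i): OK

Verdict: yes, KKT holds.

yes


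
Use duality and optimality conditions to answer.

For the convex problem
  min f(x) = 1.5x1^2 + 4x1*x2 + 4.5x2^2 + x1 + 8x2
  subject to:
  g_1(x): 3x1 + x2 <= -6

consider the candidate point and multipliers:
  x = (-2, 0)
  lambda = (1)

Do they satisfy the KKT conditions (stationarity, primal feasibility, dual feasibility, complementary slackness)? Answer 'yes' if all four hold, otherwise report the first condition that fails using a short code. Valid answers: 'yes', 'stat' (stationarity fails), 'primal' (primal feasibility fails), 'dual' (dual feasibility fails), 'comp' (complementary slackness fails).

Gradient of f: grad f(x) = Q x + c = (-5, 0)
Constraint values g_i(x) = a_i^T x - b_i:
  g_1((-2, 0)) = 0
Stationarity residual: grad f(x) + sum_i lambda_i a_i = (-2, 1)
  -> stationarity FAILS
Primal feasibility (all g_i <= 0): OK
Dual feasibility (all lambda_i >= 0): OK
Complementary slackness (lambda_i * g_i(x) = 0 for all i): OK

Verdict: the first failing condition is stationarity -> stat.

stat


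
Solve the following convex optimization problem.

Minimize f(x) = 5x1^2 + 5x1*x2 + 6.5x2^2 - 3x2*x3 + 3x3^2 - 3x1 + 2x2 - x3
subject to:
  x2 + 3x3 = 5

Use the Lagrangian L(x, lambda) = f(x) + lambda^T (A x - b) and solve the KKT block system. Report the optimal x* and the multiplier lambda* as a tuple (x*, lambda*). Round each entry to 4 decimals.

Form the Lagrangian:
  L(x, lambda) = (1/2) x^T Q x + c^T x + lambda^T (A x - b)
Stationarity (grad_x L = 0): Q x + c + A^T lambda = 0.
Primal feasibility: A x = b.

This gives the KKT block system:
  [ Q   A^T ] [ x     ]   [-c ]
  [ A    0  ] [ lambda ] = [ b ]

Solving the linear system:
  x*      = (0.1291, 0.3418, 1.5527)
  lambda* = (-2.4304)
  f(x*)   = 5.4477

x* = (0.1291, 0.3418, 1.5527), lambda* = (-2.4304)


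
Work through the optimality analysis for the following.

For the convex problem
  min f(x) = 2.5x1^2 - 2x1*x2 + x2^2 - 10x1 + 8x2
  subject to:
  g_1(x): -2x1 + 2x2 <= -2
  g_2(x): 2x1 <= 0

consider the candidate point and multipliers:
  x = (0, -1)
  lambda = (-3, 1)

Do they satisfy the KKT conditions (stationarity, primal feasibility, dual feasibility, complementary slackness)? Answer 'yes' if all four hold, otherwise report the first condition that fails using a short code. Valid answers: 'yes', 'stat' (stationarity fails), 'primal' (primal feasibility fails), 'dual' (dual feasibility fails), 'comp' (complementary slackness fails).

Gradient of f: grad f(x) = Q x + c = (-8, 6)
Constraint values g_i(x) = a_i^T x - b_i:
  g_1((0, -1)) = 0
  g_2((0, -1)) = 0
Stationarity residual: grad f(x) + sum_i lambda_i a_i = (0, 0)
  -> stationarity OK
Primal feasibility (all g_i <= 0): OK
Dual feasibility (all lambda_i >= 0): FAILS
Complementary slackness (lambda_i * g_i(x) = 0 for all i): OK

Verdict: the first failing condition is dual_feasibility -> dual.

dual


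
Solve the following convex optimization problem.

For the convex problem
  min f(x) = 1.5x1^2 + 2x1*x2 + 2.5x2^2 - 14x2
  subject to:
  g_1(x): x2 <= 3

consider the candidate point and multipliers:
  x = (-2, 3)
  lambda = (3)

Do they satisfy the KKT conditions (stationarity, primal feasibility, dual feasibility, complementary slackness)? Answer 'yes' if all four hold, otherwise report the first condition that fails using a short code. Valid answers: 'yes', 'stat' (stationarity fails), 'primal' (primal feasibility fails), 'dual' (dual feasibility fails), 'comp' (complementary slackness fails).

Gradient of f: grad f(x) = Q x + c = (0, -3)
Constraint values g_i(x) = a_i^T x - b_i:
  g_1((-2, 3)) = 0
Stationarity residual: grad f(x) + sum_i lambda_i a_i = (0, 0)
  -> stationarity OK
Primal feasibility (all g_i <= 0): OK
Dual feasibility (all lambda_i >= 0): OK
Complementary slackness (lambda_i * g_i(x) = 0 for all i): OK

Verdict: yes, KKT holds.

yes


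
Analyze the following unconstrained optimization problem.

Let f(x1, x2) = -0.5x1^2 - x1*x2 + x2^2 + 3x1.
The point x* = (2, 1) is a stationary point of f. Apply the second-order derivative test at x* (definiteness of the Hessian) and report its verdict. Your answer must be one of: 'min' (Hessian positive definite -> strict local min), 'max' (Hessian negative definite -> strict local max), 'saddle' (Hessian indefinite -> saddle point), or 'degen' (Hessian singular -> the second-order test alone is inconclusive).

Compute the Hessian H = grad^2 f:
  H = [[-1, -1], [-1, 2]]
Verify stationarity: grad f(x*) = H x* + g = (0, 0).
Eigenvalues of H: -1.3028, 2.3028.
Eigenvalues have mixed signs, so H is indefinite -> x* is a saddle point.

saddle


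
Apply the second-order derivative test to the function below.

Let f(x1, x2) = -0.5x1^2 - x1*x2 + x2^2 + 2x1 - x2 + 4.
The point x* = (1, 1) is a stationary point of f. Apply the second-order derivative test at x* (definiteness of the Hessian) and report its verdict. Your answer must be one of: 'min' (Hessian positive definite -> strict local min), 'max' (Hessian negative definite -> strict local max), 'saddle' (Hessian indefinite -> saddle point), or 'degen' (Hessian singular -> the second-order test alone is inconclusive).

Compute the Hessian H = grad^2 f:
  H = [[-1, -1], [-1, 2]]
Verify stationarity: grad f(x*) = H x* + g = (0, 0).
Eigenvalues of H: -1.3028, 2.3028.
Eigenvalues have mixed signs, so H is indefinite -> x* is a saddle point.

saddle


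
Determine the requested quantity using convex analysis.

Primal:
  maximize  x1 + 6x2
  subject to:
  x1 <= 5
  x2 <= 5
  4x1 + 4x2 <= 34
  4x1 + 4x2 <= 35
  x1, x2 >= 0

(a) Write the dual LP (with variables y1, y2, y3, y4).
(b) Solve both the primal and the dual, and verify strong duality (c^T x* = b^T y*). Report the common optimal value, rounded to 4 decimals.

The standard primal-dual pair for 'max c^T x s.t. A x <= b, x >= 0' is:
  Dual:  min b^T y  s.t.  A^T y >= c,  y >= 0.

So the dual LP is:
  minimize  5y1 + 5y2 + 34y3 + 35y4
  subject to:
    y1 + 4y3 + 4y4 >= 1
    y2 + 4y3 + 4y4 >= 6
    y1, y2, y3, y4 >= 0

Solving the primal: x* = (3.5, 5).
  primal value c^T x* = 33.5.
Solving the dual: y* = (0, 5, 0.25, 0).
  dual value b^T y* = 33.5.
Strong duality: c^T x* = b^T y*. Confirmed.

33.5


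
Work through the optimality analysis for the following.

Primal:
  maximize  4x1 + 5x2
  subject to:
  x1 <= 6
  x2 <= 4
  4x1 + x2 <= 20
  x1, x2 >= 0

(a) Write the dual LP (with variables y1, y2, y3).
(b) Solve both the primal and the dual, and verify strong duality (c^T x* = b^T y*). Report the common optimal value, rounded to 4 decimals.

The standard primal-dual pair for 'max c^T x s.t. A x <= b, x >= 0' is:
  Dual:  min b^T y  s.t.  A^T y >= c,  y >= 0.

So the dual LP is:
  minimize  6y1 + 4y2 + 20y3
  subject to:
    y1 + 4y3 >= 4
    y2 + y3 >= 5
    y1, y2, y3 >= 0

Solving the primal: x* = (4, 4).
  primal value c^T x* = 36.
Solving the dual: y* = (0, 4, 1).
  dual value b^T y* = 36.
Strong duality: c^T x* = b^T y*. Confirmed.

36


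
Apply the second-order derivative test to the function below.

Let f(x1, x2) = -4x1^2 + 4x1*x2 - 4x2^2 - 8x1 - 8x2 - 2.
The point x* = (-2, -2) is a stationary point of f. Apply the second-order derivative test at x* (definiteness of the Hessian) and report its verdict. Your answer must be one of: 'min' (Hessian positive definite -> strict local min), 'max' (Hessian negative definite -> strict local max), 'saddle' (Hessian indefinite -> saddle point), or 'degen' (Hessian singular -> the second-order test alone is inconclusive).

Compute the Hessian H = grad^2 f:
  H = [[-8, 4], [4, -8]]
Verify stationarity: grad f(x*) = H x* + g = (0, 0).
Eigenvalues of H: -12, -4.
Both eigenvalues < 0, so H is negative definite -> x* is a strict local max.

max


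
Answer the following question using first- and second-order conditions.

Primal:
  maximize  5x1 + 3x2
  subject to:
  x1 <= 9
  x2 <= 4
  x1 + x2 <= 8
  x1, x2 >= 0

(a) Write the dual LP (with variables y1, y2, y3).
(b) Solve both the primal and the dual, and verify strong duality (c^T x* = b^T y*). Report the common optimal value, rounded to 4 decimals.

The standard primal-dual pair for 'max c^T x s.t. A x <= b, x >= 0' is:
  Dual:  min b^T y  s.t.  A^T y >= c,  y >= 0.

So the dual LP is:
  minimize  9y1 + 4y2 + 8y3
  subject to:
    y1 + y3 >= 5
    y2 + y3 >= 3
    y1, y2, y3 >= 0

Solving the primal: x* = (8, 0).
  primal value c^T x* = 40.
Solving the dual: y* = (0, 0, 5).
  dual value b^T y* = 40.
Strong duality: c^T x* = b^T y*. Confirmed.

40


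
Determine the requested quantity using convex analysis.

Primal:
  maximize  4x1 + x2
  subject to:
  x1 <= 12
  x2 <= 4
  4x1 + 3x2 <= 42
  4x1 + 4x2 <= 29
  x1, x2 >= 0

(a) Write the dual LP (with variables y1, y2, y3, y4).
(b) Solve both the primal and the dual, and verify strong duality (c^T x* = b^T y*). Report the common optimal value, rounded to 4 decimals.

The standard primal-dual pair for 'max c^T x s.t. A x <= b, x >= 0' is:
  Dual:  min b^T y  s.t.  A^T y >= c,  y >= 0.

So the dual LP is:
  minimize  12y1 + 4y2 + 42y3 + 29y4
  subject to:
    y1 + 4y3 + 4y4 >= 4
    y2 + 3y3 + 4y4 >= 1
    y1, y2, y3, y4 >= 0

Solving the primal: x* = (7.25, 0).
  primal value c^T x* = 29.
Solving the dual: y* = (0, 0, 0, 1).
  dual value b^T y* = 29.
Strong duality: c^T x* = b^T y*. Confirmed.

29
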